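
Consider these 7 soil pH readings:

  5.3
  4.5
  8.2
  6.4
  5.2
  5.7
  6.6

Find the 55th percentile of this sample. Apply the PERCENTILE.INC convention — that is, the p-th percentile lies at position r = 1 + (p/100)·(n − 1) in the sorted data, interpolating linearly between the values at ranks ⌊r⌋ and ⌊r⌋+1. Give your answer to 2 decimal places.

5.91

Sorted: 4.5, 5.2, 5.3, 5.7, 6.4, 6.6, 8.2.
n = 7.
r = 1 + (55/100)·(7 − 1) = 1 + 3.3 = 4.3.
Rank 4 is 5.7 and rank 5 is 6.4.
Interpolate: 5.7 + 0.3·(6.4 − 5.7) = 5.7 + 0.3·0.7 = 5.91.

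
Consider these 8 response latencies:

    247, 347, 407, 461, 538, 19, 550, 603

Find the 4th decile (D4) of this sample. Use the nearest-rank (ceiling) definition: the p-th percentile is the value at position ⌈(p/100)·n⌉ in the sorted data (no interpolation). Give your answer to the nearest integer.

407

Sorted: 19, 247, 347, 407, 461, 538, 550, 603.
n = 8.
Position = ⌈40/100 · 8⌉ = ⌈3.2⌉ = 4.
The value at rank 4 is 407.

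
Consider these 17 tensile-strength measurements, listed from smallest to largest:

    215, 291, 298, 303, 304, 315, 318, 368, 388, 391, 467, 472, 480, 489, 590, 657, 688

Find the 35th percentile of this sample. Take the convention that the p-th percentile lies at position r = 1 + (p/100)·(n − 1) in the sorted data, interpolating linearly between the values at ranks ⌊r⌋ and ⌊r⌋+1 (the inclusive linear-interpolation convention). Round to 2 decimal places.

n = 17.
r = 1 + (35/100)·(17 − 1) = 1 + 5.6 = 6.6.
Rank 6 is 315 and rank 7 is 318.
Interpolate: 315 + 0.6·(318 − 315) = 315 + 0.6·3 = 316.8.

316.80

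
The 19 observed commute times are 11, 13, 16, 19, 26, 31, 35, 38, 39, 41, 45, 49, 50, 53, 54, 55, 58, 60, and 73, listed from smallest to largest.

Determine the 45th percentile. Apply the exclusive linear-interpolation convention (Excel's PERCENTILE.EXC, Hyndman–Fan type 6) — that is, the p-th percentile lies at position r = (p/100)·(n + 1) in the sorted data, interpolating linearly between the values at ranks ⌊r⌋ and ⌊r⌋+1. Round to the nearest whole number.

39

n = 19.
r = (45/100)·(19 + 1) = 9.
r is an integer, so P45 is the value at rank 9: 39.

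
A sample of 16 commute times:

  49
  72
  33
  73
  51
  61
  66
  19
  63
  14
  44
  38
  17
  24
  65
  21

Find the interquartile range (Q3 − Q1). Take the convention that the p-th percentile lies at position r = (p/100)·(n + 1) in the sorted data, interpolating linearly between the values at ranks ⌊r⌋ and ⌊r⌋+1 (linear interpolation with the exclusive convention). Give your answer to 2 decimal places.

42.75

Sorted: 14, 17, 19, 21, 24, 33, 38, 44, 49, 51, 61, 63, 65, 66, 72, 73.
n = 16.
P25: r = 4.25; ranks 4–5 are 21, 24; interpolating gives 21.75.
P75: r = 12.75; ranks 12–13 are 63, 65; interpolating gives 64.5.
Difference: 64.5 − 21.75 = 42.75.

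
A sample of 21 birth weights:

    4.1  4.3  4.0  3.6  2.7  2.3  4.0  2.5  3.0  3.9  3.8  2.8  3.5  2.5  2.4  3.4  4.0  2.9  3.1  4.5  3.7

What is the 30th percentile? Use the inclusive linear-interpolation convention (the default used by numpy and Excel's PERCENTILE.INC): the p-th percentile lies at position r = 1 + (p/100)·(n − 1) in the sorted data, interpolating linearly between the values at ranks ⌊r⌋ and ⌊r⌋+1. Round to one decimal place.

Sorted: 2.3, 2.4, 2.5, 2.5, 2.7, 2.8, 2.9, 3.0, 3.1, 3.4, 3.5, 3.6, 3.7, 3.8, 3.9, 4.0, 4.0, 4.0, 4.1, 4.3, 4.5.
n = 21.
r = 1 + (30/100)·(21 − 1) = 1 + 6 = 7.
r is an integer, so P30 is the value at rank 7: 2.9.

2.9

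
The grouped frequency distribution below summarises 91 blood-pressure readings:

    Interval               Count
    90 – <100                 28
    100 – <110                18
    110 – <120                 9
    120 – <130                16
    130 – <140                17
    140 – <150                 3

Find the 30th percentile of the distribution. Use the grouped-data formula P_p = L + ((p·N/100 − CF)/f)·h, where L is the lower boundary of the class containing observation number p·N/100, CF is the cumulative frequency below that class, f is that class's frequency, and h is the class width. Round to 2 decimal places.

99.75

N = 91; target position k = 30/100 · 91 = 27.3.
Cumulative frequencies: 28, 46, 55, 71, 88, 91.
Observation 27.3 falls in the class 90 – <100.
L = 90, CF = 0, f = 28, h = 10.
P30 = 90 + ((27.3 − 0)/28)·10 = 90 + 9.75 = 99.75.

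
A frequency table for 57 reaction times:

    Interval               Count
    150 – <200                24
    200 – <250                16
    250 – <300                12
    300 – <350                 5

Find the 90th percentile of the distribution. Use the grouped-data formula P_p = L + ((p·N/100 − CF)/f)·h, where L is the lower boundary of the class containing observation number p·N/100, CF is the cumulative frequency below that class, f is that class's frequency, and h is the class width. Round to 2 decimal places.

N = 57; target position k = 90/100 · 57 = 51.3.
Cumulative frequencies: 24, 40, 52, 57.
Observation 51.3 falls in the class 250 – <300.
L = 250, CF = 40, f = 12, h = 50.
P90 = 250 + ((51.3 − 40)/12)·50 = 250 + 47.0833 = 297.083.

297.08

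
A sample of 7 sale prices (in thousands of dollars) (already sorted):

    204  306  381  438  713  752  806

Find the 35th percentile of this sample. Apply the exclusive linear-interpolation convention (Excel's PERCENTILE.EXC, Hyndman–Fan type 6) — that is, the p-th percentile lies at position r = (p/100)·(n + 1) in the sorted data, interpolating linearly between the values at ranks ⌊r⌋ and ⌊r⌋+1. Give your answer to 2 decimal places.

366.00

n = 7.
r = (35/100)·(7 + 1) = 2.8.
Rank 2 is 306 and rank 3 is 381.
Interpolate: 306 + 0.8·(381 − 306) = 306 + 0.8·75 = 366.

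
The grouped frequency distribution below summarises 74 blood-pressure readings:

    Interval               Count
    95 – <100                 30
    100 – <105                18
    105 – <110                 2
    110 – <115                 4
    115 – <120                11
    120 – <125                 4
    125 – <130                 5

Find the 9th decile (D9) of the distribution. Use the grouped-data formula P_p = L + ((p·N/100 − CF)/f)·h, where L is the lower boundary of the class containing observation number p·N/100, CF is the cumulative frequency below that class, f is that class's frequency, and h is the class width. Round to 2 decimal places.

N = 74; target position k = 90/100 · 74 = 66.6.
Cumulative frequencies: 30, 48, 50, 54, 65, 69, 74.
Observation 66.6 falls in the class 120 – <125.
L = 120, CF = 65, f = 4, h = 5.
P90 = 120 + ((66.6 − 65)/4)·5 = 120 + 2 = 122.

122.00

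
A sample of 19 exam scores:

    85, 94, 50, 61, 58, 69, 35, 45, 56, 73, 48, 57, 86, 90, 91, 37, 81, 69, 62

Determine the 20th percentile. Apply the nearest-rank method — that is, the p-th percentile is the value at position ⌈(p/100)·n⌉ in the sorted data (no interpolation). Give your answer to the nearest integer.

Sorted: 35, 37, 45, 48, 50, 56, 57, 58, 61, 62, 69, 69, 73, 81, 85, 86, 90, 91, 94.
n = 19.
Position = ⌈20/100 · 19⌉ = ⌈3.8⌉ = 4.
The value at rank 4 is 48.

48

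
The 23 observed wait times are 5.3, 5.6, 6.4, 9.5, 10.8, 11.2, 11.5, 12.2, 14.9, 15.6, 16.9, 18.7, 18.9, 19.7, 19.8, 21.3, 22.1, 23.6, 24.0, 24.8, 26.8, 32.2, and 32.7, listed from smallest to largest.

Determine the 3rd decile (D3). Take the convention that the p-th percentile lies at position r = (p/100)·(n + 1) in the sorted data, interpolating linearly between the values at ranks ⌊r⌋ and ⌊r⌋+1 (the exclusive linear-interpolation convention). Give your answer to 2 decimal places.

n = 23.
r = (30/100)·(23 + 1) = 7.2.
Rank 7 is 11.5 and rank 8 is 12.2.
Interpolate: 11.5 + 0.2·(12.2 − 11.5) = 11.5 + 0.2·0.7 = 11.64.

11.64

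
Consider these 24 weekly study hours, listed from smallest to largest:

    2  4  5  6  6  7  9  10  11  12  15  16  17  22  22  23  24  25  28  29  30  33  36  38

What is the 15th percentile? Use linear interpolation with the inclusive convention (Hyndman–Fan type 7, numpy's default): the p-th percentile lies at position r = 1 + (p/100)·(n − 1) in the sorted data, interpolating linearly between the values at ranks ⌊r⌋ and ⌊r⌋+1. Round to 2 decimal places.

n = 24.
r = 1 + (15/100)·(24 − 1) = 1 + 3.45 = 4.45.
Rank 4 is 6 and rank 5 is 6.
Interpolate: 6 + 0.45·(6 − 6) = 6 + 0.45·0 = 6.

6.00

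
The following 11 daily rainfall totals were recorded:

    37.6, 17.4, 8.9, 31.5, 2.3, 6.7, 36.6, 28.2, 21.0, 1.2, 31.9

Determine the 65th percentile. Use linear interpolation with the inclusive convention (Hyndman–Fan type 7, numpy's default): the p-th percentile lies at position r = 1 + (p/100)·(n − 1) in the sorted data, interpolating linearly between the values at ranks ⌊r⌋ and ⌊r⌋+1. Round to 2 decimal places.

29.85

Sorted: 1.2, 2.3, 6.7, 8.9, 17.4, 21.0, 28.2, 31.5, 31.9, 36.6, 37.6.
n = 11.
r = 1 + (65/100)·(11 − 1) = 1 + 6.5 = 7.5.
Rank 7 is 28.2 and rank 8 is 31.5.
Interpolate: 28.2 + 0.5·(31.5 − 28.2) = 28.2 + 0.5·3.3 = 29.85.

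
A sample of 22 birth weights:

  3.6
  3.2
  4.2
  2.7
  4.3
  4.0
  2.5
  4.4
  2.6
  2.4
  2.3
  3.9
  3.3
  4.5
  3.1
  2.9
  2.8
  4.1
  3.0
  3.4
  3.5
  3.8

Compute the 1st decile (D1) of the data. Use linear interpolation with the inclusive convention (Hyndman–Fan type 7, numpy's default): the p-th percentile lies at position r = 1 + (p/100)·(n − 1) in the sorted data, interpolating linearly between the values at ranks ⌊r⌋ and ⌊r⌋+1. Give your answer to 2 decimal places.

Sorted: 2.3, 2.4, 2.5, 2.6, 2.7, 2.8, 2.9, 3.0, 3.1, 3.2, 3.3, 3.4, 3.5, 3.6, 3.8, 3.9, 4.0, 4.1, 4.2, 4.3, 4.4, 4.5.
n = 22.
r = 1 + (10/100)·(22 − 1) = 1 + 2.1 = 3.1.
Rank 3 is 2.5 and rank 4 is 2.6.
Interpolate: 2.5 + 0.1·(2.6 − 2.5) = 2.5 + 0.1·0.1 = 2.51.

2.51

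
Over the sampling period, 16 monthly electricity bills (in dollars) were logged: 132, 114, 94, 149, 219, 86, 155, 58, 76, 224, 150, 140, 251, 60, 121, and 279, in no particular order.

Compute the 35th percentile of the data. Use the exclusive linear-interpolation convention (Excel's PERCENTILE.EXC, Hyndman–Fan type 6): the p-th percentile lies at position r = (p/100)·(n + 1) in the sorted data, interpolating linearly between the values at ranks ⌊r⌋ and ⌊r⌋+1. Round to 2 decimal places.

Sorted: 58, 60, 76, 86, 94, 114, 121, 132, 140, 149, 150, 155, 219, 224, 251, 279.
n = 16.
r = (35/100)·(16 + 1) = 5.95.
Rank 5 is 94 and rank 6 is 114.
Interpolate: 94 + 0.95·(114 − 94) = 94 + 0.95·20 = 113.

113.00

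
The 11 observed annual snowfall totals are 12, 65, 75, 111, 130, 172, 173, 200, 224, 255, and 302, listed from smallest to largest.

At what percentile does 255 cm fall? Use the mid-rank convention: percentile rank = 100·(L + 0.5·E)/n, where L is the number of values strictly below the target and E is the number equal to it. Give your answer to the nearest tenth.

Count below 255: L = 9; count equal: E = 1; n = 11.
Percentile rank = 100·(9 + 0.5·1)/11 = 100·9.5/11 = 86.36.

86.4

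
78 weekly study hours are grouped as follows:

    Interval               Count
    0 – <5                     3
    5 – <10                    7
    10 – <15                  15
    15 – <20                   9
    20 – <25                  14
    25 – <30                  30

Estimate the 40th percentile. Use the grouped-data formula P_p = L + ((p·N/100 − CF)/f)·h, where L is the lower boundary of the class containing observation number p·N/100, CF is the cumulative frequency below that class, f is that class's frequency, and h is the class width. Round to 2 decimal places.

N = 78; target position k = 40/100 · 78 = 31.2.
Cumulative frequencies: 3, 10, 25, 34, 48, 78.
Observation 31.2 falls in the class 15 – <20.
L = 15, CF = 25, f = 9, h = 5.
P40 = 15 + ((31.2 − 25)/9)·5 = 15 + 3.44444 = 18.4444.

18.44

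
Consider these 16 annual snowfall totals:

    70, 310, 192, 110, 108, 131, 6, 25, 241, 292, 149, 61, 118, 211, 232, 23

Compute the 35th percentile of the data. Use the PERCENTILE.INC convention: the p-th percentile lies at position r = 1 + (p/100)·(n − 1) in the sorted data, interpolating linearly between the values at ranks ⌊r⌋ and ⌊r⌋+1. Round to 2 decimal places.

Sorted: 6, 23, 25, 61, 70, 108, 110, 118, 131, 149, 192, 211, 232, 241, 292, 310.
n = 16.
r = 1 + (35/100)·(16 − 1) = 1 + 5.25 = 6.25.
Rank 6 is 108 and rank 7 is 110.
Interpolate: 108 + 0.25·(110 − 108) = 108 + 0.25·2 = 108.5.

108.50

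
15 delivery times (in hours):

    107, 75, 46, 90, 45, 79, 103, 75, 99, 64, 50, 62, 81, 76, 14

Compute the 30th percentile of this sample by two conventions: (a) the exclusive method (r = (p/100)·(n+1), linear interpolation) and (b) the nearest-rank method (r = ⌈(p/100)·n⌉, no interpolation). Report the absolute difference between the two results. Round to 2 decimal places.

Sorted: 14, 45, 46, 50, 62, 64, 75, 75, 76, 79, 81, 90, 99, 103, 107.
n = 15.
(a) r = 4.8; between ranks 4 (50) and 5 (62): 59.6.
(b) the nearest-rank method: rank 5 → 62.
|59.6 − 62| = 2.4.

2.40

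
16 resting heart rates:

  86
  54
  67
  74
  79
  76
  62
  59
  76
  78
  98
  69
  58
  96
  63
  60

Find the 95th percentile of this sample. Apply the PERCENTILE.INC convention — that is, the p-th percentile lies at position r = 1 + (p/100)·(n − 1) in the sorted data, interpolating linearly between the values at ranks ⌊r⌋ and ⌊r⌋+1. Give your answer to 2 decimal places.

Sorted: 54, 58, 59, 60, 62, 63, 67, 69, 74, 76, 76, 78, 79, 86, 96, 98.
n = 16.
r = 1 + (95/100)·(16 − 1) = 1 + 14.25 = 15.25.
Rank 15 is 96 and rank 16 is 98.
Interpolate: 96 + 0.25·(98 − 96) = 96 + 0.25·2 = 96.5.

96.50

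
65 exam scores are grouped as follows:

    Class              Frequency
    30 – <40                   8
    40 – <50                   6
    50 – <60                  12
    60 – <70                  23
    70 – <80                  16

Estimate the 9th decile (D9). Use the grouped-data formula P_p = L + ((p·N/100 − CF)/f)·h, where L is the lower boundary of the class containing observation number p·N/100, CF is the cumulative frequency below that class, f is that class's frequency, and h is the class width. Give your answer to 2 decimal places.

75.94

N = 65; target position k = 90/100 · 65 = 58.5.
Cumulative frequencies: 8, 14, 26, 49, 65.
Observation 58.5 falls in the class 70 – <80.
L = 70, CF = 49, f = 16, h = 10.
P90 = 70 + ((58.5 − 49)/16)·10 = 70 + 5.9375 = 75.9375.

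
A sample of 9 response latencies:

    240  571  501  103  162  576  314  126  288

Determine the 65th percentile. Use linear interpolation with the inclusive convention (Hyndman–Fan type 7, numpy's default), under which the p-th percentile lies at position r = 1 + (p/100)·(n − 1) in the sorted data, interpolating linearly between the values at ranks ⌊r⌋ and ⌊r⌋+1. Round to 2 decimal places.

Sorted: 103, 126, 162, 240, 288, 314, 501, 571, 576.
n = 9.
r = 1 + (65/100)·(9 − 1) = 1 + 5.2 = 6.2.
Rank 6 is 314 and rank 7 is 501.
Interpolate: 314 + 0.2·(501 − 314) = 314 + 0.2·187 = 351.4.

351.40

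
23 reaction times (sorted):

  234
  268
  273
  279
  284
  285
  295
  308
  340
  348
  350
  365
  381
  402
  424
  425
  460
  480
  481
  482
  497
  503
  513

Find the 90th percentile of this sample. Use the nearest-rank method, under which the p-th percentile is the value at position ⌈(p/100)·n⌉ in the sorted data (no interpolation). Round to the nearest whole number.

n = 23.
Position = ⌈90/100 · 23⌉ = ⌈20.7⌉ = 21.
The value at rank 21 is 497.

497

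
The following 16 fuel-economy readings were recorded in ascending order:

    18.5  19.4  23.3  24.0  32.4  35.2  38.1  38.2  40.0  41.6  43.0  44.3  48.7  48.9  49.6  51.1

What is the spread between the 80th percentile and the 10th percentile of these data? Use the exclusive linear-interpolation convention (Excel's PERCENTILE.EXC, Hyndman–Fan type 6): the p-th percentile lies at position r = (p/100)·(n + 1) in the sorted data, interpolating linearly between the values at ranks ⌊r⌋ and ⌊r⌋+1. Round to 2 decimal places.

29.69

n = 16.
P10: r = 1.7; ranks 1–2 are 18.5, 19.4; interpolating gives 19.13.
P80: r = 13.6; ranks 13–14 are 48.7, 48.9; interpolating gives 48.82.
Difference: 48.82 − 19.13 = 29.69.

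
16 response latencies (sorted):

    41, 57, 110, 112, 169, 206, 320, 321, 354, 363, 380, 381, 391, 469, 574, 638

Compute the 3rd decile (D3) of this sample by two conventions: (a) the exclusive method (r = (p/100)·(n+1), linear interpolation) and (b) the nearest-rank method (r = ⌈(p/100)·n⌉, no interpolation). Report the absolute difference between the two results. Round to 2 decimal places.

n = 16.
(a) r = 5.1; between ranks 5 (169) and 6 (206): 172.7.
(b) the nearest-rank method: rank 5 → 169.
|172.7 − 169| = 3.7.

3.70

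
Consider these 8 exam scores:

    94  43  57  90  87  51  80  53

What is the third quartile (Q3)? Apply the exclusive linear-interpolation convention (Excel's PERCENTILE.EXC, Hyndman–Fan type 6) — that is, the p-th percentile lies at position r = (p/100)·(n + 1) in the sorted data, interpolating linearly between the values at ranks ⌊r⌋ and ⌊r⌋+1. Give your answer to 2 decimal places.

Sorted: 43, 51, 53, 57, 80, 87, 90, 94.
n = 8.
r = (75/100)·(8 + 1) = 6.75.
Rank 6 is 87 and rank 7 is 90.
Interpolate: 87 + 0.75·(90 − 87) = 87 + 0.75·3 = 89.25.

89.25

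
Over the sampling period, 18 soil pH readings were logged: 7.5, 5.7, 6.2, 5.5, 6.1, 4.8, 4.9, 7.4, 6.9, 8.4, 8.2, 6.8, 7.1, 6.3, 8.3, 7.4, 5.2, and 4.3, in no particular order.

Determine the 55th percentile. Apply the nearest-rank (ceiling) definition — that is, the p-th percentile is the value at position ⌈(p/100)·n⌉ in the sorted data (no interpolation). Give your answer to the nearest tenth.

Sorted: 4.3, 4.8, 4.9, 5.2, 5.5, 5.7, 6.1, 6.2, 6.3, 6.8, 6.9, 7.1, 7.4, 7.4, 7.5, 8.2, 8.3, 8.4.
n = 18.
Position = ⌈55/100 · 18⌉ = ⌈9.9⌉ = 10.
The value at rank 10 is 6.8.

6.8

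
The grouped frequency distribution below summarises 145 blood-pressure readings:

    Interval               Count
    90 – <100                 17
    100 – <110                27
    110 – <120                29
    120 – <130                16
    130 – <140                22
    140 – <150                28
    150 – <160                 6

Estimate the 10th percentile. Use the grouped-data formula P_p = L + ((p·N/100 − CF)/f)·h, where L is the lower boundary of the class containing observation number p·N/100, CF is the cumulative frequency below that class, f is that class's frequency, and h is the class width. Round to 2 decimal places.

N = 145; target position k = 10/100 · 145 = 14.5.
Cumulative frequencies: 17, 44, 73, 89, 111, 139, 145.
Observation 14.5 falls in the class 90 – <100.
L = 90, CF = 0, f = 17, h = 10.
P10 = 90 + ((14.5 − 0)/17)·10 = 90 + 8.52941 = 98.5294.

98.53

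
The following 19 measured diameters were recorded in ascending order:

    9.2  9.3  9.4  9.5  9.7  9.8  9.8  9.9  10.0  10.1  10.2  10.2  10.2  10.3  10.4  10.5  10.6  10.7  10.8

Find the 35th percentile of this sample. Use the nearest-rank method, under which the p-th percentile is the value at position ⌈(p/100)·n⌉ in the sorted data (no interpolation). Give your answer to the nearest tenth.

9.8

n = 19.
Position = ⌈35/100 · 19⌉ = ⌈6.65⌉ = 7.
The value at rank 7 is 9.8.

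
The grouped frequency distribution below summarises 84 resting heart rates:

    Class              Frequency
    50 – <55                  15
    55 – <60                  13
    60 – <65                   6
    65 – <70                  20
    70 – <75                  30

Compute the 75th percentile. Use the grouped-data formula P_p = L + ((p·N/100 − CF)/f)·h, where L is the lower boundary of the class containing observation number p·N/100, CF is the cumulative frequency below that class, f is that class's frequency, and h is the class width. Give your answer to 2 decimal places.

N = 84; target position k = 75/100 · 84 = 63.
Cumulative frequencies: 15, 28, 34, 54, 84.
Observation 63 falls in the class 70 – <75.
L = 70, CF = 54, f = 30, h = 5.
P75 = 70 + ((63 − 54)/30)·5 = 70 + 1.5 = 71.5.

71.50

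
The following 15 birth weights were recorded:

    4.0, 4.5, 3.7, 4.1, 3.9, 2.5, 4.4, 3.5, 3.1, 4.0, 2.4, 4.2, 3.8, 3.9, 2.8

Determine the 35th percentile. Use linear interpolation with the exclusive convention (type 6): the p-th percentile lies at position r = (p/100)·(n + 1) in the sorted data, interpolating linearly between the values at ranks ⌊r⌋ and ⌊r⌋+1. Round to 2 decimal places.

3.62

Sorted: 2.4, 2.5, 2.8, 3.1, 3.5, 3.7, 3.8, 3.9, 3.9, 4.0, 4.0, 4.1, 4.2, 4.4, 4.5.
n = 15.
r = (35/100)·(15 + 1) = 5.6.
Rank 5 is 3.5 and rank 6 is 3.7.
Interpolate: 3.5 + 0.6·(3.7 − 3.5) = 3.5 + 0.6·0.2 = 3.62.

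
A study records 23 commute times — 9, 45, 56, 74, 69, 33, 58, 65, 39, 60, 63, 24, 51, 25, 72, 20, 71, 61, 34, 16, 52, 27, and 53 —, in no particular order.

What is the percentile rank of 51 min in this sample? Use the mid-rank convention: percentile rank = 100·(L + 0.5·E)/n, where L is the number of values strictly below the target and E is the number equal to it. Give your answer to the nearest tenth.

45.7

Sorted: 9, 16, 20, 24, 25, 27, 33, 34, 39, 45, 51, 52, 53, 56, 58, 60, 61, 63, 65, 69, 71, 72, 74.
Count below 51: L = 10; count equal: E = 1; n = 23.
Percentile rank = 100·(10 + 0.5·1)/23 = 100·10.5/23 = 45.65.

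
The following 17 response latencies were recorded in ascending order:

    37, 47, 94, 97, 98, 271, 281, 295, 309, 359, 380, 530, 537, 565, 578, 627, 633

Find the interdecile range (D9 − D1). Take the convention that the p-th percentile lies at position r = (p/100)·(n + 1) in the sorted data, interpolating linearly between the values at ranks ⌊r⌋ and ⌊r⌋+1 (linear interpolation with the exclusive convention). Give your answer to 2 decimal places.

583.20

n = 17.
P10: r = 1.8; ranks 1–2 are 37, 47; interpolating gives 45.
P90: r = 16.2; ranks 16–17 are 627, 633; interpolating gives 628.2.
Difference: 628.2 − 45 = 583.2.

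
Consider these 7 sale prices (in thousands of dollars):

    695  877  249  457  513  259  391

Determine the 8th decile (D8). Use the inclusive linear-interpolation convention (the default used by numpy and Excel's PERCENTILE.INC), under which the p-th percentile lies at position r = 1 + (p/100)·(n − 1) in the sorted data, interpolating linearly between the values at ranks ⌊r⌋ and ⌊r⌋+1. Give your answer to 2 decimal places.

Sorted: 249, 259, 391, 457, 513, 695, 877.
n = 7.
r = 1 + (80/100)·(7 − 1) = 1 + 4.8 = 5.8.
Rank 5 is 513 and rank 6 is 695.
Interpolate: 513 + 0.8·(695 − 513) = 513 + 0.8·182 = 658.6.

658.60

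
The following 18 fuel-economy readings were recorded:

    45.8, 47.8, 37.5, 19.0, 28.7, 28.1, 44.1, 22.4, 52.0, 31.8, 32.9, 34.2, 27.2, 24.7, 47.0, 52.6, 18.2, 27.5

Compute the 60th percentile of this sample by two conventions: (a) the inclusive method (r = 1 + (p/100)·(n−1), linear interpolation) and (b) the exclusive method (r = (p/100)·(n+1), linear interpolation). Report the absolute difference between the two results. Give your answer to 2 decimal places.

0.66

Sorted: 18.2, 19.0, 22.4, 24.7, 27.2, 27.5, 28.1, 28.7, 31.8, 32.9, 34.2, 37.5, 44.1, 45.8, 47.0, 47.8, 52.0, 52.6.
n = 18.
(a) r = 11.2; between ranks 11 (34.2) and 12 (37.5): 34.86.
(b) r = 11.4; between ranks 11 (34.2) and 12 (37.5): 35.52.
|34.86 − 35.52| = 0.66.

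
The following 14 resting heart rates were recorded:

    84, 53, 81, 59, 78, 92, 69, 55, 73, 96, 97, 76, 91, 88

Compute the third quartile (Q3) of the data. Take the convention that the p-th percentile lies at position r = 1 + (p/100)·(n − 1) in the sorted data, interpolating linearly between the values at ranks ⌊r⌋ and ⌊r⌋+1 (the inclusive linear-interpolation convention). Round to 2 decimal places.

Sorted: 53, 55, 59, 69, 73, 76, 78, 81, 84, 88, 91, 92, 96, 97.
n = 14.
r = 1 + (75/100)·(14 − 1) = 1 + 9.75 = 10.75.
Rank 10 is 88 and rank 11 is 91.
Interpolate: 88 + 0.75·(91 − 88) = 88 + 0.75·3 = 90.25.

90.25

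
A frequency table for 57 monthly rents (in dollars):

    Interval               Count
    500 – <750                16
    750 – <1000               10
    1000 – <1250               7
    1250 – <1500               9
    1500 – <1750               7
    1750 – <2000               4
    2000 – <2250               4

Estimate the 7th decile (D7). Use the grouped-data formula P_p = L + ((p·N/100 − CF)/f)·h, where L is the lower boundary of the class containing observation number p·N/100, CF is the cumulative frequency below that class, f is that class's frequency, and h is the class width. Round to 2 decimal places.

1441.67

N = 57; target position k = 70/100 · 57 = 39.9.
Cumulative frequencies: 16, 26, 33, 42, 49, 53, 57.
Observation 39.9 falls in the class 1250 – <1500.
L = 1250, CF = 33, f = 9, h = 250.
P70 = 1250 + ((39.9 − 33)/9)·250 = 1250 + 191.667 = 1441.67.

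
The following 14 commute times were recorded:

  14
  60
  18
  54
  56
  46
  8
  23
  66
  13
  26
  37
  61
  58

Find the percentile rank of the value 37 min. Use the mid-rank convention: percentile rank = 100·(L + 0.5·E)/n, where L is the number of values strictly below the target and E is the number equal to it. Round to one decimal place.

Sorted: 8, 13, 14, 18, 23, 26, 37, 46, 54, 56, 58, 60, 61, 66.
Count below 37: L = 6; count equal: E = 1; n = 14.
Percentile rank = 100·(6 + 0.5·1)/14 = 100·6.5/14 = 46.43.

46.4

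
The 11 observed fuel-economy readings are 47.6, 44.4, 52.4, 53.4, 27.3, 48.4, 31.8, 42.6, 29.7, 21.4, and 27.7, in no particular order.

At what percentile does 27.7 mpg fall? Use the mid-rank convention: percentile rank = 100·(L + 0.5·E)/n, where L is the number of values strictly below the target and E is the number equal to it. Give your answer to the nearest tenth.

22.7

Sorted: 21.4, 27.3, 27.7, 29.7, 31.8, 42.6, 44.4, 47.6, 48.4, 52.4, 53.4.
Count below 27.7: L = 2; count equal: E = 1; n = 11.
Percentile rank = 100·(2 + 0.5·1)/11 = 100·2.5/11 = 22.73.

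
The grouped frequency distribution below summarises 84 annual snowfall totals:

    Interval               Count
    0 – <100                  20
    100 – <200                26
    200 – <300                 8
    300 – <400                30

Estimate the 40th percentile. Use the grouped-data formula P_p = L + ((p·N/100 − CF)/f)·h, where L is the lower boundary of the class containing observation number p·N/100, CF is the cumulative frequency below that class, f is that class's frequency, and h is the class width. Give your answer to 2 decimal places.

N = 84; target position k = 40/100 · 84 = 33.6.
Cumulative frequencies: 20, 46, 54, 84.
Observation 33.6 falls in the class 100 – <200.
L = 100, CF = 20, f = 26, h = 100.
P40 = 100 + ((33.6 − 20)/26)·100 = 100 + 52.3077 = 152.308.

152.31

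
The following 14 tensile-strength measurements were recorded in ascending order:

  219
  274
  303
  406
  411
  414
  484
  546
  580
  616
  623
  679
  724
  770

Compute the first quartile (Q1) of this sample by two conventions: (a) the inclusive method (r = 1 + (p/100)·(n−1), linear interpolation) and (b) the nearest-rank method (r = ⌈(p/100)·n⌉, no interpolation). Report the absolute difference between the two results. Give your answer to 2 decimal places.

n = 14.
(a) r = 4.25; between ranks 4 (406) and 5 (411): 407.25.
(b) the nearest-rank method: rank 4 → 406.
|407.25 − 406| = 1.25.

1.25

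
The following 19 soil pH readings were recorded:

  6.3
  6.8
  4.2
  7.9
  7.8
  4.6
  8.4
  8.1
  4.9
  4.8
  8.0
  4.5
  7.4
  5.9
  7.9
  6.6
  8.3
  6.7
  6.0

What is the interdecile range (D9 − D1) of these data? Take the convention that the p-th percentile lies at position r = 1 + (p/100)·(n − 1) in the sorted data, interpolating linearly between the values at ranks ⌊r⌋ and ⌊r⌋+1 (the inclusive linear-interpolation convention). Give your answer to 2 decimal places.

Sorted: 4.2, 4.5, 4.6, 4.8, 4.9, 5.9, 6.0, 6.3, 6.6, 6.7, 6.8, 7.4, 7.8, 7.9, 7.9, 8.0, 8.1, 8.3, 8.4.
n = 19.
P10: r = 2.8; ranks 2–3 are 4.5, 4.6; interpolating gives 4.58.
P90: r = 17.2; ranks 17–18 are 8.1, 8.3; interpolating gives 8.14.
Difference: 8.14 − 4.58 = 3.56.

3.56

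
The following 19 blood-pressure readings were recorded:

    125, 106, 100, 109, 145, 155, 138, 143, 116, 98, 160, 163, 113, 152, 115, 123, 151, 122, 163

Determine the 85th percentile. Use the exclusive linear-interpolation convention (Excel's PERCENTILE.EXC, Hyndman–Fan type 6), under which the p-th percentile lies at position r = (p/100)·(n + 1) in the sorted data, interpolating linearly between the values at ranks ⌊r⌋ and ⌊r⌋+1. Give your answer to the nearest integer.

160

Sorted: 98, 100, 106, 109, 113, 115, 116, 122, 123, 125, 138, 143, 145, 151, 152, 155, 160, 163, 163.
n = 19.
r = (85/100)·(19 + 1) = 17.
r is an integer, so P85 is the value at rank 17: 160.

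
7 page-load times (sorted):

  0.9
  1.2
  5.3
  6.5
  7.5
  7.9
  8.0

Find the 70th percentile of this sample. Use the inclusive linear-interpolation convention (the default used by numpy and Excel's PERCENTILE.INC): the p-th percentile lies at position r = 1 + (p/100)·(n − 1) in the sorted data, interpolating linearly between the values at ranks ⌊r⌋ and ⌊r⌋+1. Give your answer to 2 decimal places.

n = 7.
r = 1 + (70/100)·(7 − 1) = 1 + 4.2 = 5.2.
Rank 5 is 7.5 and rank 6 is 7.9.
Interpolate: 7.5 + 0.2·(7.9 − 7.5) = 7.5 + 0.2·0.4 = 7.58.

7.58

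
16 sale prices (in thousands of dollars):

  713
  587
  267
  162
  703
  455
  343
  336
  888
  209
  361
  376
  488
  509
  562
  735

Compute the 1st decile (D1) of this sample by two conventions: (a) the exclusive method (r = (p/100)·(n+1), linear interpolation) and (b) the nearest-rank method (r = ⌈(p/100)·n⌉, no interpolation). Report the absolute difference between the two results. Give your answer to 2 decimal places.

14.10

Sorted: 162, 209, 267, 336, 343, 361, 376, 455, 488, 509, 562, 587, 703, 713, 735, 888.
n = 16.
(a) r = 1.7; between ranks 1 (162) and 2 (209): 194.9.
(b) the nearest-rank method: rank 2 → 209.
|194.9 − 209| = 14.1.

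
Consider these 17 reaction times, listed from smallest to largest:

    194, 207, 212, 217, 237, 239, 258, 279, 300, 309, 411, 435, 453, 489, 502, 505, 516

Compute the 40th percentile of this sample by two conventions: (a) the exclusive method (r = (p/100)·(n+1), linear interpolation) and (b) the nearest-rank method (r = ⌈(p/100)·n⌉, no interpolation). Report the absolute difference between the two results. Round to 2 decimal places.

4.20

n = 17.
(a) r = 7.2; between ranks 7 (258) and 8 (279): 262.2.
(b) the nearest-rank method: rank 7 → 258.
|262.2 − 258| = 4.2.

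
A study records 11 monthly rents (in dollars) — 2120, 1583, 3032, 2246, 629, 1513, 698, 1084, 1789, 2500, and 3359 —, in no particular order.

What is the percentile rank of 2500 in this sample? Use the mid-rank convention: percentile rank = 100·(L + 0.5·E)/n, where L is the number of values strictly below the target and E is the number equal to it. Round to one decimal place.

Sorted: 629, 698, 1084, 1513, 1583, 1789, 2120, 2246, 2500, 3032, 3359.
Count below 2500: L = 8; count equal: E = 1; n = 11.
Percentile rank = 100·(8 + 0.5·1)/11 = 100·8.5/11 = 77.27.

77.3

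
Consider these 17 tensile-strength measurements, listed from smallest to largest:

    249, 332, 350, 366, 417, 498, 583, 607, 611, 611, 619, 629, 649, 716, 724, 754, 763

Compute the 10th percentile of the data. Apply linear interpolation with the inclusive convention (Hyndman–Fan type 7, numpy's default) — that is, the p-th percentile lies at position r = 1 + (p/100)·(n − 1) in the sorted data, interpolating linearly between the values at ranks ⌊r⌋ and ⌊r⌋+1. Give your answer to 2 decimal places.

342.80

n = 17.
r = 1 + (10/100)·(17 − 1) = 1 + 1.6 = 2.6.
Rank 2 is 332 and rank 3 is 350.
Interpolate: 332 + 0.6·(350 − 332) = 332 + 0.6·18 = 342.8.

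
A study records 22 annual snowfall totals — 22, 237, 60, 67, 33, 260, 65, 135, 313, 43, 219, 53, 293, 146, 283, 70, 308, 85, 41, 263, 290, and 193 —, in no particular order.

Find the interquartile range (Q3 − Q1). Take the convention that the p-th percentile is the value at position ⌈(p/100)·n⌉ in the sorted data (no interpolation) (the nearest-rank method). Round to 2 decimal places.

Sorted: 22, 33, 41, 43, 53, 60, 65, 67, 70, 85, 135, 146, 193, 219, 237, 260, 263, 283, 290, 293, 308, 313.
n = 22.
P25: rank ⌈25/100·22⌉ = 6 → 60.
P75: rank ⌈75/100·22⌉ = 17 → 263.
Difference: 263 − 60 = 203.

203.00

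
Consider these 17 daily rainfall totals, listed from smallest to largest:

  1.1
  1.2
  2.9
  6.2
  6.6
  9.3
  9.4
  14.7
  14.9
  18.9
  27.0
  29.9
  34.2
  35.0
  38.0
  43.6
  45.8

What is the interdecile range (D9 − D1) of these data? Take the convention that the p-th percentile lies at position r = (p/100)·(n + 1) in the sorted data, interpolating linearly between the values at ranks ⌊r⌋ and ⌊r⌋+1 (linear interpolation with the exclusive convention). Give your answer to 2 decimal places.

42.86

n = 17.
P10: r = 1.8; ranks 1–2 are 1.1, 1.2; interpolating gives 1.18.
P90: r = 16.2; ranks 16–17 are 43.6, 45.8; interpolating gives 44.04.
Difference: 44.04 − 1.18 = 42.86.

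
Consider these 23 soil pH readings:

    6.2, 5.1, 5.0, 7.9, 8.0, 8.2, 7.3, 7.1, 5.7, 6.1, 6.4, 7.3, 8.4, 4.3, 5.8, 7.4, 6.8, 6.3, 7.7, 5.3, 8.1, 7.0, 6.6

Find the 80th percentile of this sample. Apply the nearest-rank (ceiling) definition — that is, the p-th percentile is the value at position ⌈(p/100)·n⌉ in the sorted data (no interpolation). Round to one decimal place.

7.9

Sorted: 4.3, 5.0, 5.1, 5.3, 5.7, 5.8, 6.1, 6.2, 6.3, 6.4, 6.6, 6.8, 7.0, 7.1, 7.3, 7.3, 7.4, 7.7, 7.9, 8.0, 8.1, 8.2, 8.4.
n = 23.
Position = ⌈80/100 · 23⌉ = ⌈18.4⌉ = 19.
The value at rank 19 is 7.9.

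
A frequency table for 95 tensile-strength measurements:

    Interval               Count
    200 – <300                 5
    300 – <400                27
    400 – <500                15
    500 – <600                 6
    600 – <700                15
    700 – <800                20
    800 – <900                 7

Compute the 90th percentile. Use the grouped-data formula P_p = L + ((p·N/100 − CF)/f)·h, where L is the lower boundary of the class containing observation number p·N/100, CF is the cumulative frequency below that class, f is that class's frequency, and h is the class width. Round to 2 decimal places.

N = 95; target position k = 90/100 · 95 = 85.5.
Cumulative frequencies: 5, 32, 47, 53, 68, 88, 95.
Observation 85.5 falls in the class 700 – <800.
L = 700, CF = 68, f = 20, h = 100.
P90 = 700 + ((85.5 − 68)/20)·100 = 700 + 87.5 = 787.5.

787.50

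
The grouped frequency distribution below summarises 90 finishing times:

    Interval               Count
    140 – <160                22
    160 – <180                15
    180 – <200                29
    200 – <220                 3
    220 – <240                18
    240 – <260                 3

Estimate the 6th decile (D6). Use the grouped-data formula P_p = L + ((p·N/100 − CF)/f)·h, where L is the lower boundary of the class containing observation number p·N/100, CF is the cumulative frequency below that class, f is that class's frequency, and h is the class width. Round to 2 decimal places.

191.72

N = 90; target position k = 60/100 · 90 = 54.
Cumulative frequencies: 22, 37, 66, 69, 87, 90.
Observation 54 falls in the class 180 – <200.
L = 180, CF = 37, f = 29, h = 20.
P60 = 180 + ((54 − 37)/29)·20 = 180 + 11.7241 = 191.724.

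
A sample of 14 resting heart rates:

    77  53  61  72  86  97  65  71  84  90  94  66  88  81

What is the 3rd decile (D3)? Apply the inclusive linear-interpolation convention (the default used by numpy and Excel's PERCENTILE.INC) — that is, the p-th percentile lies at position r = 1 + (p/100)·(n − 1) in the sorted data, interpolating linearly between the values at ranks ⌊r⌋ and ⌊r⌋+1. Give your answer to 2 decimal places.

70.50

Sorted: 53, 61, 65, 66, 71, 72, 77, 81, 84, 86, 88, 90, 94, 97.
n = 14.
r = 1 + (30/100)·(14 − 1) = 1 + 3.9 = 4.9.
Rank 4 is 66 and rank 5 is 71.
Interpolate: 66 + 0.9·(71 − 66) = 66 + 0.9·5 = 70.5.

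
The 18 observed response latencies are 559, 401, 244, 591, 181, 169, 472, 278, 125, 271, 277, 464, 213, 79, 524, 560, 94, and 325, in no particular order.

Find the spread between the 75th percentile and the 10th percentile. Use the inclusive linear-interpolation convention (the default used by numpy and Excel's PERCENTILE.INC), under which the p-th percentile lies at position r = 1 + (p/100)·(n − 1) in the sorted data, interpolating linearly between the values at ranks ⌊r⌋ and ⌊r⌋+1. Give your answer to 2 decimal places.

354.30

Sorted: 79, 94, 125, 169, 181, 213, 244, 271, 277, 278, 325, 401, 464, 472, 524, 559, 560, 591.
n = 18.
P10: r = 2.7; ranks 2–3 are 94, 125; interpolating gives 115.7.
P75: r = 13.75; ranks 13–14 are 464, 472; interpolating gives 470.
Difference: 470 − 115.7 = 354.3.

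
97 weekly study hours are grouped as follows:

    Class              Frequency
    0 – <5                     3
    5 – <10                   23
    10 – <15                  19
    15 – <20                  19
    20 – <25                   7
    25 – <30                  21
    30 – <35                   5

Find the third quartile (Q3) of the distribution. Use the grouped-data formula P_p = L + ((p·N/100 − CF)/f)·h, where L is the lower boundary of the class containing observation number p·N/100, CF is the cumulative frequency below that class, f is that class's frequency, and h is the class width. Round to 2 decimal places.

N = 97; target position k = 75/100 · 97 = 72.75.
Cumulative frequencies: 3, 26, 45, 64, 71, 92, 97.
Observation 72.75 falls in the class 25 – <30.
L = 25, CF = 71, f = 21, h = 5.
P75 = 25 + ((72.75 − 71)/21)·5 = 25 + 0.416667 = 25.4167.

25.42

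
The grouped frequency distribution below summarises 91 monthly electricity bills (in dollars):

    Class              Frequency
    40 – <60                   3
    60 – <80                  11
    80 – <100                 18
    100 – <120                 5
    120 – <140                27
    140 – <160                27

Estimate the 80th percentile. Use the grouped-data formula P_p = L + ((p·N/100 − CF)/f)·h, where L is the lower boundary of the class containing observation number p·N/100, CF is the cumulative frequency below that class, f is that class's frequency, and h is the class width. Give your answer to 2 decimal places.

146.52

N = 91; target position k = 80/100 · 91 = 72.8.
Cumulative frequencies: 3, 14, 32, 37, 64, 91.
Observation 72.8 falls in the class 140 – <160.
L = 140, CF = 64, f = 27, h = 20.
P80 = 140 + ((72.8 − 64)/27)·20 = 140 + 6.51852 = 146.519.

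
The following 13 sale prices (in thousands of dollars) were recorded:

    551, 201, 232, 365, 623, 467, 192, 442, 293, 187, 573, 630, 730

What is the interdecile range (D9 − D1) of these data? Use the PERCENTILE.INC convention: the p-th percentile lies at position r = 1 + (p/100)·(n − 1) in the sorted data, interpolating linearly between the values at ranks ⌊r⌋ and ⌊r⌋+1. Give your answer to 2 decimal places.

Sorted: 187, 192, 201, 232, 293, 365, 442, 467, 551, 573, 623, 630, 730.
n = 13.
P10: r = 2.2; ranks 2–3 are 192, 201; interpolating gives 193.8.
P90: r = 11.8; ranks 11–12 are 623, 630; interpolating gives 628.6.
Difference: 628.6 − 193.8 = 434.8.

434.80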